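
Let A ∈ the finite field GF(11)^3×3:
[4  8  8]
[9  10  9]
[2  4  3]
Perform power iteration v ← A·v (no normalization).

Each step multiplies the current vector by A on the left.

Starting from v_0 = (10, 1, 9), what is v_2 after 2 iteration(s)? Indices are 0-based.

v_0 = (10, 1, 9).
v_1 = A·v_0 = (10, 5, 7).
v_2 = A·v_1 = (4, 5, 6).

v_2 = (4, 5, 6)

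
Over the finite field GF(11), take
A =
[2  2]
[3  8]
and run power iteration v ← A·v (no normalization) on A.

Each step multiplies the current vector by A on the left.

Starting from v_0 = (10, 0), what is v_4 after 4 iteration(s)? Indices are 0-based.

v_4 = (4, 9)

v_0 = (10, 0).
v_1 = A·v_0 = (9, 8).
v_2 = A·v_1 = (1, 3).
v_3 = A·v_2 = (8, 5).
v_4 = A·v_3 = (4, 9).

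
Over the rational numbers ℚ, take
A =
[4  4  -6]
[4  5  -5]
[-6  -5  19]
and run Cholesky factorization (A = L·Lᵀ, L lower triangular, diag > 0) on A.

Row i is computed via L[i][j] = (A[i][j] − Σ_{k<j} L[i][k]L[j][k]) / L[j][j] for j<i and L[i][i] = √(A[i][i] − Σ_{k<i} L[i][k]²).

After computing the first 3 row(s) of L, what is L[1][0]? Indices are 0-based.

L[1][0] = 2

Step 1: L[0][0] = √(4) = 2.
  L[1][0] = (4) / L[0][0] = 2.
Step 2: L[1][1] = √(1) = 1.
  L[2][0] = (-6) / L[0][0] = -3.
  L[2][1] = (1) / L[1][1] = 1.
Step 3: L[2][2] = √(9) = 3.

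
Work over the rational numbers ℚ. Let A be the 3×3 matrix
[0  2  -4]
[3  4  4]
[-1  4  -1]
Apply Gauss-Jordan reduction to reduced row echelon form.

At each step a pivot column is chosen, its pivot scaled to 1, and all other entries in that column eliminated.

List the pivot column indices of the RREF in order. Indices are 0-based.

pivot(0,0): swap R0↔R1
pivot(0,0)=3: scale R0 → (1, 4/3, 4/3)
  clear (2,0): R2 −= (-1)R0 → (0, 16/3, 1/3)
pivot(1,1)=2: scale R1 → (0, 1, -2)
  clear (0,1): R0 −= (4/3)R1 → (1, 0, 4)
  clear (2,1): R2 −= (16/3)R1 → (0, 0, 11)
pivot(2,2)=11: scale R2 → (0, 0, 1)
  clear (0,2): R0 −= (4)R2 → (1, 0, 0)
  clear (1,2): R1 −= (-2)R2 → (0, 1, 0)

pivot columns: 0, 1, 2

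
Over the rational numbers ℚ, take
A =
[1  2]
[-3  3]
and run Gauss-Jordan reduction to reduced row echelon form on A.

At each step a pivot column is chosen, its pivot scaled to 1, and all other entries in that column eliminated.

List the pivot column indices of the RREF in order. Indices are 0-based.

pivot(0,0)=1: scale R0 → (1, 2)
  clear (1,0): R1 −= (-3)R0 → (0, 9)
pivot(1,1)=9: scale R1 → (0, 1)
  clear (0,1): R0 −= (2)R1 → (1, 0)

pivot columns: 0, 1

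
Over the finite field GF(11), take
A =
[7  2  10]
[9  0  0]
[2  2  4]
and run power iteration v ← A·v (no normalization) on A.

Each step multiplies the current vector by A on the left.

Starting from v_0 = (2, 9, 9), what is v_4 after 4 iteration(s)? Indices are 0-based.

v_4 = (2, 10, 10)

v_0 = (2, 9, 9).
v_1 = A·v_0 = (1, 7, 3).
v_2 = A·v_1 = (7, 9, 6).
v_3 = A·v_2 = (6, 8, 1).
v_4 = A·v_3 = (2, 10, 10).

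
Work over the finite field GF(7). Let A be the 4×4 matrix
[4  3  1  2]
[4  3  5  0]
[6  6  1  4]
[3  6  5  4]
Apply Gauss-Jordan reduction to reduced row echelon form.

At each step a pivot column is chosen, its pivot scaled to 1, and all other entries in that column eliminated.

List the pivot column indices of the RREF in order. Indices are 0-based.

pivot columns: 0, 1, 2, 3

pivot(0,0)=4: scale R0 → (1, 6, 2, 4)
  clear (1,0): R1 −= (4)R0 → (0, 0, 4, 5)
  clear (2,0): R2 −= (6)R0 → (0, 5, 3, 1)
  clear (3,0): R3 −= (3)R0 → (0, 2, 6, 6)
pivot(1,1): swap R1↔R2
pivot(1,1)=5: scale R1 → (0, 1, 2, 3)
  clear (0,1): R0 −= (6)R1 → (1, 0, 4, 0)
  clear (3,1): R3 −= (2)R1 → (0, 0, 2, 0)
pivot(2,2)=4: scale R2 → (0, 0, 1, 3)
  clear (0,2): R0 −= (4)R2 → (1, 0, 0, 2)
  clear (1,2): R1 −= (2)R2 → (0, 1, 0, 4)
  clear (3,2): R3 −= (2)R2 → (0, 0, 0, 1)
pivot(3,3)=1: scale R3 → (0, 0, 0, 1)
  clear (0,3): R0 −= (2)R3 → (1, 0, 0, 0)
  clear (1,3): R1 −= (4)R3 → (0, 1, 0, 0)
  clear (2,3): R2 −= (3)R3 → (0, 0, 1, 0)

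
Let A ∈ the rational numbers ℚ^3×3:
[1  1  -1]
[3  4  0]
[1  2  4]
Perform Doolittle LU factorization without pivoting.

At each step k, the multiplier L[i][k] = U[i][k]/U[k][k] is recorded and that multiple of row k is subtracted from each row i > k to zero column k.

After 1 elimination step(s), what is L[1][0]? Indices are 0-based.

L[1][0] = 3

[col 0] pivot 1
  R1 -= 3*R0 → (0, 1, 3)  (L[1][0] := 3)
  R2 -= 1*R0 → (0, 1, 5)  (L[2][0] := 1)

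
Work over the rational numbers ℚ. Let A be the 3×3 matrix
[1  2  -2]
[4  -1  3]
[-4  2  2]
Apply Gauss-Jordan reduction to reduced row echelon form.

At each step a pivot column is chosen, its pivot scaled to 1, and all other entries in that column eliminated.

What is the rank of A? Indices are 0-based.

[1] R0 /= 1  ⇒  (1, 2, -2)
     R1 -= 4·R0  ⇒  (0, -9, 11)
     R2 -= -4·R0  ⇒  (0, 10, -6)
[2] R1 /= -9  ⇒  (0, 1, -11/9)
     R0 -= 2·R1  ⇒  (1, 0, 4/9)
     R2 -= 10·R1  ⇒  (0, 0, 56/9)
[3] R2 /= 56/9  ⇒  (0, 0, 1)
     R0 -= 4/9·R2  ⇒  (1, 0, 0)
     R1 -= -11/9·R2  ⇒  (0, 1, 0)

rank = 3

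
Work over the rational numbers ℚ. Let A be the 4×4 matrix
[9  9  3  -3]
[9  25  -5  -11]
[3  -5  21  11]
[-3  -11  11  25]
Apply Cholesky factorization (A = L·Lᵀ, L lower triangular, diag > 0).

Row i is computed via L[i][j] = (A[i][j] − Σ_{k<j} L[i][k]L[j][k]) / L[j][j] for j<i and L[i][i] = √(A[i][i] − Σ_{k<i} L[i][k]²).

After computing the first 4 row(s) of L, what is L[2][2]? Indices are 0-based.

L[2][2] = 4

Step 1: L[0][0] = √(9) = 3.
  L[1][0] = (9) / L[0][0] = 3.
Step 2: L[1][1] = √(16) = 4.
  L[2][0] = (3) / L[0][0] = 1.
  L[2][1] = (-8) / L[1][1] = -2.
Step 3: L[2][2] = √(16) = 4.
  L[3][0] = (-3) / L[0][0] = -1.
  L[3][1] = (-8) / L[1][1] = -2.
  L[3][2] = (8) / L[2][2] = 2.
Step 4: L[3][3] = √(16) = 4.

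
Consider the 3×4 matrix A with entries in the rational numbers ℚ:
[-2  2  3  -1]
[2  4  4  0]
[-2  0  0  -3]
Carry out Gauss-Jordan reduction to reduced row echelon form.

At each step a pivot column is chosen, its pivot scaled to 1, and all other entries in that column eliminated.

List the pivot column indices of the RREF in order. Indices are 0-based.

step 1: normalize row 0 (÷-2) = (1, -1, -3/2, 1/2)
  row 1: subtract 2×row0 = (0, 6, 7, -1)
  row 2: subtract -2×row0 = (0, -2, -3, -2)
step 2: normalize row 1 (÷6) = (0, 1, 7/6, -1/6)
  row 0: subtract -1×row1 = (1, 0, -1/3, 1/3)
  row 2: subtract -2×row1 = (0, 0, -2/3, -7/3)
step 3: normalize row 2 (÷-2/3) = (0, 0, 1, 7/2)
  row 0: subtract -1/3×row2 = (1, 0, 0, 3/2)
  row 1: subtract 7/6×row2 = (0, 1, 0, -17/4)

pivot columns: 0, 1, 2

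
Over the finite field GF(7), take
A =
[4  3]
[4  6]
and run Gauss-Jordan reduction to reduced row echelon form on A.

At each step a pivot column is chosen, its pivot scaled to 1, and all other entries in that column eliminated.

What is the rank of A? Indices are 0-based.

rank = 2

[1] R0 /= 4  ⇒  (1, 6)
     R1 -= 4·R0  ⇒  (0, 3)
[2] R1 /= 3  ⇒  (0, 1)
     R0 -= 6·R1  ⇒  (1, 0)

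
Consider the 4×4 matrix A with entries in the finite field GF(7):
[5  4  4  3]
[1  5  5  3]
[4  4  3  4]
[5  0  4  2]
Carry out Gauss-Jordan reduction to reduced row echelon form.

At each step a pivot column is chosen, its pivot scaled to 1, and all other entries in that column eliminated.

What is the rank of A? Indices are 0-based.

step 1: normalize row 0 (÷5) = (1, 5, 5, 2)
  row 1: subtract 1×row0 = (0, 0, 0, 1)
  row 2: subtract 4×row0 = (0, 5, 4, 3)
  row 3: subtract 5×row0 = (0, 3, 0, 6)
step 2: exchange rows 1,2
step 2: normalize row 1 (÷5) = (0, 1, 5, 2)
  row 0: subtract 5×row1 = (1, 0, 1, 6)
  row 3: subtract 3×row1 = (0, 0, 6, 0)
step 3: exchange rows 2,3
step 3: normalize row 2 (÷6) = (0, 0, 1, 0)
  row 0: subtract 1×row2 = (1, 0, 0, 6)
  row 1: subtract 5×row2 = (0, 1, 0, 2)
step 4: normalize row 3 (÷1) = (0, 0, 0, 1)
  row 0: subtract 6×row3 = (1, 0, 0, 0)
  row 1: subtract 2×row3 = (0, 1, 0, 0)

rank = 4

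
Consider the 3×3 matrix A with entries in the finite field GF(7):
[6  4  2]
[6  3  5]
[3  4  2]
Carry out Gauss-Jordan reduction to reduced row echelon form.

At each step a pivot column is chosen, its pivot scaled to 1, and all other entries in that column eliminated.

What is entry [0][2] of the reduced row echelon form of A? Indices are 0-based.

M[0][2] = 0

[1] R0 /= 6  ⇒  (1, 3, 5)
     R1 -= 6·R0  ⇒  (0, 6, 3)
     R2 -= 3·R0  ⇒  (0, 2, 1)
[2] R1 /= 6  ⇒  (0, 1, 4)
     R0 -= 3·R1  ⇒  (1, 0, 0)
     R2 -= 2·R1  ⇒  (0, 0, 0)
column 2 empty below row 2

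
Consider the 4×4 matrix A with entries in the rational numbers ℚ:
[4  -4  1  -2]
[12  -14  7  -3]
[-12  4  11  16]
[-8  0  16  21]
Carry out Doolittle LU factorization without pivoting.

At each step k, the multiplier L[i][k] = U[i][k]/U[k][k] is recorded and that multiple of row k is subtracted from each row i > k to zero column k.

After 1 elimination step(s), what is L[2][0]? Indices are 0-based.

Step 1: pivot at (0,0) is 4.
  row1 ← row1 − (3)·row0  ⇒  L[1][0]=3, U row1=(0, -2, 4, 3)
  row2 ← row2 − (-3)·row0  ⇒  L[2][0]=-3, U row2=(0, -8, 14, 10)
  row3 ← row3 − (-2)·row0  ⇒  L[3][0]=-2, U row3=(0, -8, 18, 17)

L[2][0] = -3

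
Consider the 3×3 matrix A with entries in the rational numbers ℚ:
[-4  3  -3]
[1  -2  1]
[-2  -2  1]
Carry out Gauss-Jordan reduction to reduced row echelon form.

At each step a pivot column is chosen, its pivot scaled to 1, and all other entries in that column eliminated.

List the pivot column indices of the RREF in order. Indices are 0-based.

pivot columns: 0, 1, 2

[1] R0 /= -4  ⇒  (1, -3/4, 3/4)
     R1 -= 1·R0  ⇒  (0, -5/4, 1/4)
     R2 -= -2·R0  ⇒  (0, -7/2, 5/2)
[2] R1 /= -5/4  ⇒  (0, 1, -1/5)
     R0 -= -3/4·R1  ⇒  (1, 0, 3/5)
     R2 -= -7/2·R1  ⇒  (0, 0, 9/5)
[3] R2 /= 9/5  ⇒  (0, 0, 1)
     R0 -= 3/5·R2  ⇒  (1, 0, 0)
     R1 -= -1/5·R2  ⇒  (0, 1, 0)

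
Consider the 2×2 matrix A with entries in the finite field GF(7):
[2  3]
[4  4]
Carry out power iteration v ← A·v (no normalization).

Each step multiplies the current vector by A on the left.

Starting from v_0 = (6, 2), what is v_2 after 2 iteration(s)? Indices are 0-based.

v_0 = (6, 2).
v_1 = A·v_0 = (4, 4).
v_2 = A·v_1 = (6, 4).

v_2 = (6, 4)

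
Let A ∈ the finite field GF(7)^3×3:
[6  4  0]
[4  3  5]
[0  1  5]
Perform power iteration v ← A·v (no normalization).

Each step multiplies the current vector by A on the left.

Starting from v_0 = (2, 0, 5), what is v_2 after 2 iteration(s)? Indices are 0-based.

v_0 = (2, 0, 5).
v_1 = A·v_0 = (5, 5, 4).
v_2 = A·v_1 = (1, 6, 4).

v_2 = (1, 6, 4)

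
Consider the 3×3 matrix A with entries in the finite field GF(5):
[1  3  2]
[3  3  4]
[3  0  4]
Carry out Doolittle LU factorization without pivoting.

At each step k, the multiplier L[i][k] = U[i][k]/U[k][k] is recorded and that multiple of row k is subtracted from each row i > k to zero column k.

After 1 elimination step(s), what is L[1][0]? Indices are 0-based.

L[1][0] = 3

[col 0] pivot 1
  R1 -= 3*R0 → (0, 4, 3)  (L[1][0] := 3)
  R2 -= 3*R0 → (0, 1, 3)  (L[2][0] := 3)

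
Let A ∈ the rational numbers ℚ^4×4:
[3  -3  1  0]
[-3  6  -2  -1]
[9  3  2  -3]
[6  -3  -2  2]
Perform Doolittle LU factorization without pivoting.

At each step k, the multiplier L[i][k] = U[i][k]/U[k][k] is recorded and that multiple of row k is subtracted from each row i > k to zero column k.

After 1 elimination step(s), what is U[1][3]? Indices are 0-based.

U[1][3] = -1

k=0: U[0][0]=3
  eliminate (1,0): mult=-1, new row 1: (0, 3, -1, -1); set L[1][0]=-1
  eliminate (2,0): mult=3, new row 2: (0, 12, -1, -3); set L[2][0]=3
  eliminate (3,0): mult=2, new row 3: (0, 3, -4, 2); set L[3][0]=2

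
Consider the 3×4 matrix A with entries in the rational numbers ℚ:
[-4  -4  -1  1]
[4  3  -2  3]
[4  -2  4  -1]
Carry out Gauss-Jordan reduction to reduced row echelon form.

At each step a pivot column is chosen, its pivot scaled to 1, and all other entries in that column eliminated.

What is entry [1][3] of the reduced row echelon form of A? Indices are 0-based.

step 1: normalize row 0 (÷-4) = (1, 1, 1/4, -1/4)
  row 1: subtract 4×row0 = (0, -1, -3, 4)
  row 2: subtract 4×row0 = (0, -6, 3, 0)
step 2: normalize row 1 (÷-1) = (0, 1, 3, -4)
  row 0: subtract 1×row1 = (1, 0, -11/4, 15/4)
  row 2: subtract -6×row1 = (0, 0, 21, -24)
step 3: normalize row 2 (÷21) = (0, 0, 1, -8/7)
  row 0: subtract -11/4×row2 = (1, 0, 0, 17/28)
  row 1: subtract 3×row2 = (0, 1, 0, -4/7)

M[1][3] = -4/7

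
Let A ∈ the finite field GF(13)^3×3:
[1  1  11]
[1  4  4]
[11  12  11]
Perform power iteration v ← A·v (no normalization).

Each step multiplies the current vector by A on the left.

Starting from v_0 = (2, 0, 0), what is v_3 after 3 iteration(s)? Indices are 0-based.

v_0 = (2, 0, 0).
v_1 = A·v_0 = (2, 2, 9).
v_2 = A·v_1 = (12, 7, 2).
v_3 = A·v_2 = (2, 9, 4).

v_3 = (2, 9, 4)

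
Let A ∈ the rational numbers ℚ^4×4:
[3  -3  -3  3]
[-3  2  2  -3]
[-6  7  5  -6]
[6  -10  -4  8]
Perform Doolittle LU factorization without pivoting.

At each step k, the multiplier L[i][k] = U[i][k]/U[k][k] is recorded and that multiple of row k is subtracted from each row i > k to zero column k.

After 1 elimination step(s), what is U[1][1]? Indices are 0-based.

[col 0] pivot 3
  R1 -= -1*R0 → (0, -1, -1, 0)  (L[1][0] := -1)
  R2 -= -2*R0 → (0, 1, -1, 0)  (L[2][0] := -2)
  R3 -= 2*R0 → (0, -4, 2, 2)  (L[3][0] := 2)

U[1][1] = -1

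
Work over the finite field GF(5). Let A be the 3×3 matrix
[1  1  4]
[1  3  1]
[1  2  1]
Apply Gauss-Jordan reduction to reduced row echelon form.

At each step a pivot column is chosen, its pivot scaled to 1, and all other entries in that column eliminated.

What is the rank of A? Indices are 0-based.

[1] R0 /= 1  ⇒  (1, 1, 4)
     R1 -= 1·R0  ⇒  (0, 2, 2)
     R2 -= 1·R0  ⇒  (0, 1, 2)
[2] R1 /= 2  ⇒  (0, 1, 1)
     R0 -= 1·R1  ⇒  (1, 0, 3)
     R2 -= 1·R1  ⇒  (0, 0, 1)
[3] R2 /= 1  ⇒  (0, 0, 1)
     R0 -= 3·R2  ⇒  (1, 0, 0)
     R1 -= 1·R2  ⇒  (0, 1, 0)

rank = 3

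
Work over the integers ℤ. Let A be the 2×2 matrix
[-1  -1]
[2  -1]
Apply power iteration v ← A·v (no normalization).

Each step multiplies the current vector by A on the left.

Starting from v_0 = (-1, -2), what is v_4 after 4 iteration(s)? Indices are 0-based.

v_0 = (-1, -2).
v_1 = A·v_0 = (3, 0).
v_2 = A·v_1 = (-3, 6).
v_3 = A·v_2 = (-3, -12).
v_4 = A·v_3 = (15, 6).

v_4 = (15, 6)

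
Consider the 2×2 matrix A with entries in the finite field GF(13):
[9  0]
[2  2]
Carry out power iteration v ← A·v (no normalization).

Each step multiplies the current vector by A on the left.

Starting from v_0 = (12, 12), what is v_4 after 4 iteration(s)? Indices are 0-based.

v_0 = (12, 12).
v_1 = A·v_0 = (4, 9).
v_2 = A·v_1 = (10, 0).
v_3 = A·v_2 = (12, 7).
v_4 = A·v_3 = (4, 12).

v_4 = (4, 12)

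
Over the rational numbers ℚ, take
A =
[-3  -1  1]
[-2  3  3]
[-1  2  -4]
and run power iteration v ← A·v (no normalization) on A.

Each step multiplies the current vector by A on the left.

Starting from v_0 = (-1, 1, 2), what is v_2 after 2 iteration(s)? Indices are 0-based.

v_2 = (-28, 10, 38)

v_0 = (-1, 1, 2).
v_1 = A·v_0 = (4, 11, -5).
v_2 = A·v_1 = (-28, 10, 38).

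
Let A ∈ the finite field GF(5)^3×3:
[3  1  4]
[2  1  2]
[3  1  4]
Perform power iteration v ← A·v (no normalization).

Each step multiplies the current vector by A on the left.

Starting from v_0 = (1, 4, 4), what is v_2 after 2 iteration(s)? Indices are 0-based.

v_0 = (1, 4, 4).
v_1 = A·v_0 = (3, 4, 3).
v_2 = A·v_1 = (0, 1, 0).

v_2 = (0, 1, 0)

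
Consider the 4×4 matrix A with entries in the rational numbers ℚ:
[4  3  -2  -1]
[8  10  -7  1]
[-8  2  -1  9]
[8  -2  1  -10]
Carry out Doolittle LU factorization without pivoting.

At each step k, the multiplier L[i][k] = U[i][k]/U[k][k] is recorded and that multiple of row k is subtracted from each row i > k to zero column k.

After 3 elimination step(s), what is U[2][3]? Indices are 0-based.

[col 0] pivot 4
  R1 -= 2*R0 → (0, 4, -3, 3)  (L[1][0] := 2)
  R2 -= -2*R0 → (0, 8, -5, 7)  (L[2][0] := -2)
  R3 -= 2*R0 → (0, -8, 5, -8)  (L[3][0] := 2)
[col 1] pivot 4
  R2 -= 2*R1 → (0, 0, 1, 1)  (L[2][1] := 2)
  R3 -= -2*R1 → (0, 0, -1, -2)  (L[3][1] := -2)
[col 2] pivot 1
  R3 -= -1*R2 → (0, 0, 0, -1)  (L[3][2] := -1)

U[2][3] = 1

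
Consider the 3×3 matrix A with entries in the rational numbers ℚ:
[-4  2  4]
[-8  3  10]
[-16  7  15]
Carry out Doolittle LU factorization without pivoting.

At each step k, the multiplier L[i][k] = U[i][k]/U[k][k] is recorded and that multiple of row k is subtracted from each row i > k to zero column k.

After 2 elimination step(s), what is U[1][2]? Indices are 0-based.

U[1][2] = 2

k=0: U[0][0]=-4
  eliminate (1,0): mult=2, new row 1: (0, -1, 2); set L[1][0]=2
  eliminate (2,0): mult=4, new row 2: (0, -1, -1); set L[2][0]=4
k=1: U[1][1]=-1
  eliminate (2,1): mult=1, new row 2: (0, 0, -3); set L[2][1]=1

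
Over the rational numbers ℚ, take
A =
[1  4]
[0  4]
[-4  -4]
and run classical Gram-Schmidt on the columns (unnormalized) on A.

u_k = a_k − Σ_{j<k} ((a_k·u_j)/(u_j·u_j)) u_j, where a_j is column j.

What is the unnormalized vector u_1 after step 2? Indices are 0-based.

Step 1: u_0 = a_0 = (1, 0, -4).
Step 2: u_1 = a_1 − (20/17)·u_0 = (48/17, 4, 12/17).

u_1 = (48/17, 4, 12/17)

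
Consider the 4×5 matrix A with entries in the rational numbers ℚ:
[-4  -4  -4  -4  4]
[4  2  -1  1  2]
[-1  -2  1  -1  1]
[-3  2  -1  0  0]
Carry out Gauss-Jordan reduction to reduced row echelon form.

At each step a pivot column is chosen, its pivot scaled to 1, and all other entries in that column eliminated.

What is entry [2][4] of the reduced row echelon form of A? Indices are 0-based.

M[2][4] = 1

pivot(0,0)=-4: scale R0 → (1, 1, 1, 1, -1)
  clear (1,0): R1 −= (4)R0 → (0, -2, -5, -3, 6)
  clear (2,0): R2 −= (-1)R0 → (0, -1, 2, 0, 0)
  clear (3,0): R3 −= (-3)R0 → (0, 5, 2, 3, -3)
pivot(1,1)=-2: scale R1 → (0, 1, 5/2, 3/2, -3)
  clear (0,1): R0 −= (1)R1 → (1, 0, -3/2, -1/2, 2)
  clear (2,1): R2 −= (-1)R1 → (0, 0, 9/2, 3/2, -3)
  clear (3,1): R3 −= (5)R1 → (0, 0, -21/2, -9/2, 12)
pivot(2,2)=9/2: scale R2 → (0, 0, 1, 1/3, -2/3)
  clear (0,2): R0 −= (-3/2)R2 → (1, 0, 0, 0, 1)
  clear (1,2): R1 −= (5/2)R2 → (0, 1, 0, 2/3, -4/3)
  clear (3,2): R3 −= (-21/2)R2 → (0, 0, 0, -1, 5)
pivot(3,3)=-1: scale R3 → (0, 0, 0, 1, -5)
  clear (1,3): R1 −= (2/3)R3 → (0, 1, 0, 0, 2)
  clear (2,3): R2 −= (1/3)R3 → (0, 0, 1, 0, 1)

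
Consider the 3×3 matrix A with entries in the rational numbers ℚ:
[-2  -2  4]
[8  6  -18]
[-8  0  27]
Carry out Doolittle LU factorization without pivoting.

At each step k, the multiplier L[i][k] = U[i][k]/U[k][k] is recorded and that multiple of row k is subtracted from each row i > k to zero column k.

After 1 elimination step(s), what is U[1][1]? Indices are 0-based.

Step 1: pivot at (0,0) is -2.
  row1 ← row1 − (-4)·row0  ⇒  L[1][0]=-4, U row1=(0, -2, -2)
  row2 ← row2 − (4)·row0  ⇒  L[2][0]=4, U row2=(0, 8, 11)

U[1][1] = -2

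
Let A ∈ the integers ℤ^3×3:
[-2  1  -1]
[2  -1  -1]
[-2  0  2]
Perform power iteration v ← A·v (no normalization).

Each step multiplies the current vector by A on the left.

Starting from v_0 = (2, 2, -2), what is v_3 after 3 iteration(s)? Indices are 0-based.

v_0 = (2, 2, -2).
v_1 = A·v_0 = (0, 4, -8).
v_2 = A·v_1 = (12, 4, -16).
v_3 = A·v_2 = (-4, 36, -56).

v_3 = (-4, 36, -56)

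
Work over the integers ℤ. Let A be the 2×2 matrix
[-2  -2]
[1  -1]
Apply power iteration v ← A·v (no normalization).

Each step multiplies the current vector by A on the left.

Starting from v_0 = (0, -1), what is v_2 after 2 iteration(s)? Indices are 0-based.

v_0 = (0, -1).
v_1 = A·v_0 = (2, 1).
v_2 = A·v_1 = (-6, 1).

v_2 = (-6, 1)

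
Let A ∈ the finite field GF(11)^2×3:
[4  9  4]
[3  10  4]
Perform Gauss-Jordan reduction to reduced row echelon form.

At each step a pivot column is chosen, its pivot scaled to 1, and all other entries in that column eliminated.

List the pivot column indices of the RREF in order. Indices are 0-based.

[1] R0 /= 4  ⇒  (1, 5, 1)
     R1 -= 3·R0  ⇒  (0, 6, 1)
[2] R1 /= 6  ⇒  (0, 1, 2)
     R0 -= 5·R1  ⇒  (1, 0, 2)

pivot columns: 0, 1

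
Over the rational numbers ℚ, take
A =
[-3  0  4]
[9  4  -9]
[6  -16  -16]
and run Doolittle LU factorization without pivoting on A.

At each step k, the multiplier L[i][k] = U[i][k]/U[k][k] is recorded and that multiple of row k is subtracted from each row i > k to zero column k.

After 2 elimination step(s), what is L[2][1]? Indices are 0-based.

L[2][1] = -4

[col 0] pivot -3
  R1 -= -3*R0 → (0, 4, 3)  (L[1][0] := -3)
  R2 -= -2*R0 → (0, -16, -8)  (L[2][0] := -2)
[col 1] pivot 4
  R2 -= -4*R1 → (0, 0, 4)  (L[2][1] := -4)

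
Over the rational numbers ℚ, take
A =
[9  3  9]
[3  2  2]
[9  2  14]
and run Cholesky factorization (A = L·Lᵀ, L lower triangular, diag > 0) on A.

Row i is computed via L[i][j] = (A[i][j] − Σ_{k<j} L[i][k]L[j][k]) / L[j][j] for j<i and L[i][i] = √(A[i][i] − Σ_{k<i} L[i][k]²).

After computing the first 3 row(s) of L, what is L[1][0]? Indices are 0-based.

L[1][0] = 1

Step 1: L[0][0] = √(9) = 3.
  L[1][0] = (3) / L[0][0] = 1.
Step 2: L[1][1] = √(1) = 1.
  L[2][0] = (9) / L[0][0] = 3.
  L[2][1] = (-1) / L[1][1] = -1.
Step 3: L[2][2] = √(4) = 2.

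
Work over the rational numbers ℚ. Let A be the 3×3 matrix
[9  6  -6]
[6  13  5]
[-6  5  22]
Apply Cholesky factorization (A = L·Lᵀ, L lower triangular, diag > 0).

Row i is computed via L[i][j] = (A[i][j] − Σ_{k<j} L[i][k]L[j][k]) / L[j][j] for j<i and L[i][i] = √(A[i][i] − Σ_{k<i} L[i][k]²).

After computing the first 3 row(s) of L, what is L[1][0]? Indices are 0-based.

Step 1: L[0][0] = √(9) = 3.
  L[1][0] = (6) / L[0][0] = 2.
Step 2: L[1][1] = √(9) = 3.
  L[2][0] = (-6) / L[0][0] = -2.
  L[2][1] = (9) / L[1][1] = 3.
Step 3: L[2][2] = √(9) = 3.

L[1][0] = 2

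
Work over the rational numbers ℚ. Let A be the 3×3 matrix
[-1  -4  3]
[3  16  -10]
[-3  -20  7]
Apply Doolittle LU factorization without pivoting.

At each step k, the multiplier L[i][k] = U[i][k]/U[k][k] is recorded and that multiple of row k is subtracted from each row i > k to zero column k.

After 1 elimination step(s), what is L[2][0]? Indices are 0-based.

[col 0] pivot -1
  R1 -= -3*R0 → (0, 4, -1)  (L[1][0] := -3)
  R2 -= 3*R0 → (0, -8, -2)  (L[2][0] := 3)

L[2][0] = 3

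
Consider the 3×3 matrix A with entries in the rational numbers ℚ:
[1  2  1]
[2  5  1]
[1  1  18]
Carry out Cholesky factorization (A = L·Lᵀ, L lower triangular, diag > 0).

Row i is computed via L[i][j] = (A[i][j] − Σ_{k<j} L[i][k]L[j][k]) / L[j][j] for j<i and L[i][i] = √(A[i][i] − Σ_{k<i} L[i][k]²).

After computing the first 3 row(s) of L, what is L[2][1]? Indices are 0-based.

L[2][1] = -1

Step 1: L[0][0] = √(1) = 1.
  L[1][0] = (2) / L[0][0] = 2.
Step 2: L[1][1] = √(1) = 1.
  L[2][0] = (1) / L[0][0] = 1.
  L[2][1] = (-1) / L[1][1] = -1.
Step 3: L[2][2] = √(16) = 4.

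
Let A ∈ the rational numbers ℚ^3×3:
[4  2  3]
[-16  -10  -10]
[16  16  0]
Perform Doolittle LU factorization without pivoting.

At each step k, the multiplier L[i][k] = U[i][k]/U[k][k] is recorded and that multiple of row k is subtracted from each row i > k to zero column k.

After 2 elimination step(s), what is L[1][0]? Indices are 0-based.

k=0: U[0][0]=4
  eliminate (1,0): mult=-4, new row 1: (0, -2, 2); set L[1][0]=-4
  eliminate (2,0): mult=4, new row 2: (0, 8, -12); set L[2][0]=4
k=1: U[1][1]=-2
  eliminate (2,1): mult=-4, new row 2: (0, 0, -4); set L[2][1]=-4

L[1][0] = -4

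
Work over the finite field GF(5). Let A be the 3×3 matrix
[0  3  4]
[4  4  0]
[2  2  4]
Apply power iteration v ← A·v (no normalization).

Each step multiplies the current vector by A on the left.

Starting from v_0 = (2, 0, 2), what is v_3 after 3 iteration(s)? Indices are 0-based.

v_0 = (2, 0, 2).
v_1 = A·v_0 = (3, 3, 2).
v_2 = A·v_1 = (2, 4, 0).
v_3 = A·v_2 = (2, 4, 2).

v_3 = (2, 4, 2)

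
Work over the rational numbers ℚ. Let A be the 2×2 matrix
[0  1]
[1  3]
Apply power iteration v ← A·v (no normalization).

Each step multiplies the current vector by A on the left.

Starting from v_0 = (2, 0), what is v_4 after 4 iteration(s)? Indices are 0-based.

v_4 = (20, 66)

v_0 = (2, 0).
v_1 = A·v_0 = (0, 2).
v_2 = A·v_1 = (2, 6).
v_3 = A·v_2 = (6, 20).
v_4 = A·v_3 = (20, 66).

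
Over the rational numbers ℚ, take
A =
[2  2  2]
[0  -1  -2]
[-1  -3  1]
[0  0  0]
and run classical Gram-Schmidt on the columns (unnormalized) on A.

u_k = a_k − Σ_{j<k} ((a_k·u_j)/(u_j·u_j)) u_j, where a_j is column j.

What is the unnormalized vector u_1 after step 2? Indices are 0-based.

Step 1: u_0 = a_0 = (2, 0, -1, 0).
Step 2: u_1 = a_1 − (7/5)·u_0 = (-4/5, -1, -8/5, 0).

u_1 = (-4/5, -1, -8/5, 0)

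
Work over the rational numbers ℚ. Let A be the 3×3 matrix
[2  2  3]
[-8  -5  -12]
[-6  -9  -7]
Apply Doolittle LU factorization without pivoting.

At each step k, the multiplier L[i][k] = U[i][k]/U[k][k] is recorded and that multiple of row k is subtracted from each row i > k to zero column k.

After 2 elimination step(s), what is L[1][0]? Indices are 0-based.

L[1][0] = -4

k=0: U[0][0]=2
  eliminate (1,0): mult=-4, new row 1: (0, 3, 0); set L[1][0]=-4
  eliminate (2,0): mult=-3, new row 2: (0, -3, 2); set L[2][0]=-3
k=1: U[1][1]=3
  eliminate (2,1): mult=-1, new row 2: (0, 0, 2); set L[2][1]=-1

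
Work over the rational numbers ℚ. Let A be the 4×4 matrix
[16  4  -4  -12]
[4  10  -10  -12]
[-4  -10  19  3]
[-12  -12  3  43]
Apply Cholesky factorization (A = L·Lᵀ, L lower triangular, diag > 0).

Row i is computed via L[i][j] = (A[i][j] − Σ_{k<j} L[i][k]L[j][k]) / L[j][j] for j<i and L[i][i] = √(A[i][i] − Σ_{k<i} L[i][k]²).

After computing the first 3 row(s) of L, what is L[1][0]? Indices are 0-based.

Step 1: L[0][0] = √(16) = 4.
  L[1][0] = (4) / L[0][0] = 1.
Step 2: L[1][1] = √(9) = 3.
  L[2][0] = (-4) / L[0][0] = -1.
  L[2][1] = (-9) / L[1][1] = -3.
Step 3: L[2][2] = √(9) = 3.

L[1][0] = 1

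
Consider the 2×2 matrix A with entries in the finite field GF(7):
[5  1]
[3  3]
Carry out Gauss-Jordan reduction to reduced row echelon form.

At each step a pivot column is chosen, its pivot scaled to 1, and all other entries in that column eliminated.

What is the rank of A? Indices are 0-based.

rank = 2

step 1: normalize row 0 (÷5) = (1, 3)
  row 1: subtract 3×row0 = (0, 1)
step 2: normalize row 1 (÷1) = (0, 1)
  row 0: subtract 3×row1 = (1, 0)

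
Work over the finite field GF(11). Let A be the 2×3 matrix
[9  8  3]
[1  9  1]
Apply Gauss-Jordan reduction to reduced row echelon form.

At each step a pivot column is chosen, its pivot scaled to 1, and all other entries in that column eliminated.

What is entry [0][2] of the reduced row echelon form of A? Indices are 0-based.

M[0][2] = 9

[1] R0 /= 9  ⇒  (1, 7, 4)
     R1 -= 1·R0  ⇒  (0, 2, 8)
[2] R1 /= 2  ⇒  (0, 1, 4)
     R0 -= 7·R1  ⇒  (1, 0, 9)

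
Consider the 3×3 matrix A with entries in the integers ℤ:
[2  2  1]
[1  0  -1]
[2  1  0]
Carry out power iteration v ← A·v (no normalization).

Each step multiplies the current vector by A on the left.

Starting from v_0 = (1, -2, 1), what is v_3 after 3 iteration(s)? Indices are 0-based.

v_0 = (1, -2, 1).
v_1 = A·v_0 = (-1, 0, 0).
v_2 = A·v_1 = (-2, -1, -2).
v_3 = A·v_2 = (-8, 0, -5).

v_3 = (-8, 0, -5)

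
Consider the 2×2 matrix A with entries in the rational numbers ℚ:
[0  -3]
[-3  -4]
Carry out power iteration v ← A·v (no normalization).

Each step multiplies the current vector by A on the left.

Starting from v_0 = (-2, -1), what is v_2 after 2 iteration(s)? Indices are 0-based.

v_2 = (-30, -49)

v_0 = (-2, -1).
v_1 = A·v_0 = (3, 10).
v_2 = A·v_1 = (-30, -49).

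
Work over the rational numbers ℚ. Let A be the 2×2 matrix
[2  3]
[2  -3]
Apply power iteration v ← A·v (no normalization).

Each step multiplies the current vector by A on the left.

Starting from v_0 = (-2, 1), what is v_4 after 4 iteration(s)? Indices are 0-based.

v_0 = (-2, 1).
v_1 = A·v_0 = (-1, -7).
v_2 = A·v_1 = (-23, 19).
v_3 = A·v_2 = (11, -103).
v_4 = A·v_3 = (-287, 331).

v_4 = (-287, 331)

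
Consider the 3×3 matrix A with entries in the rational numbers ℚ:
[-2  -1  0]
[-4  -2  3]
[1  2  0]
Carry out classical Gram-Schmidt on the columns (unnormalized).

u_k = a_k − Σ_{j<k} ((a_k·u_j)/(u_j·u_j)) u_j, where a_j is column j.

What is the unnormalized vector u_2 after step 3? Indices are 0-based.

Step 1: u_0 = a_0 = (-2, -4, 1).
Step 2: u_1 = a_1 − (4/7)·u_0 = (1/7, 2/7, 10/7).
Step 3: u_2 = a_2 − (-4/7)·u_0 − (2/5)·u_1 = (-6/5, 3/5, 0).

u_2 = (-6/5, 3/5, 0)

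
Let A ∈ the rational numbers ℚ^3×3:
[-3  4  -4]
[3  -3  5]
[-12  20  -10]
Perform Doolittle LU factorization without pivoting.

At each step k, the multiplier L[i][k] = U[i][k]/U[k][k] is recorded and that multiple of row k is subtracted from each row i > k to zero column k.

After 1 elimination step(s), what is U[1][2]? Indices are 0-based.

U[1][2] = 1

k=0: U[0][0]=-3
  eliminate (1,0): mult=-1, new row 1: (0, 1, 1); set L[1][0]=-1
  eliminate (2,0): mult=4, new row 2: (0, 4, 6); set L[2][0]=4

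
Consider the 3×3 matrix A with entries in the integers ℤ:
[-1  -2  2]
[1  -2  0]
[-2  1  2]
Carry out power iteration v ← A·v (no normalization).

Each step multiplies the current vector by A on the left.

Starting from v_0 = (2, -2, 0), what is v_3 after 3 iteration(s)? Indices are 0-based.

v_0 = (2, -2, 0).
v_1 = A·v_0 = (2, 6, -6).
v_2 = A·v_1 = (-26, -10, -10).
v_3 = A·v_2 = (26, -6, 22).

v_3 = (26, -6, 22)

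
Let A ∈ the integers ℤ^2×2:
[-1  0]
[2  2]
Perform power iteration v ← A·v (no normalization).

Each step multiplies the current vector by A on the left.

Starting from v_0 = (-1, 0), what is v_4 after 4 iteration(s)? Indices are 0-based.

v_0 = (-1, 0).
v_1 = A·v_0 = (1, -2).
v_2 = A·v_1 = (-1, -2).
v_3 = A·v_2 = (1, -6).
v_4 = A·v_3 = (-1, -10).

v_4 = (-1, -10)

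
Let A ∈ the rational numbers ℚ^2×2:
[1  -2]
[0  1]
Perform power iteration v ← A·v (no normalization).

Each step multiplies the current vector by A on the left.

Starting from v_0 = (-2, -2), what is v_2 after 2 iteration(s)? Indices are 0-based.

v_0 = (-2, -2).
v_1 = A·v_0 = (2, -2).
v_2 = A·v_1 = (6, -2).

v_2 = (6, -2)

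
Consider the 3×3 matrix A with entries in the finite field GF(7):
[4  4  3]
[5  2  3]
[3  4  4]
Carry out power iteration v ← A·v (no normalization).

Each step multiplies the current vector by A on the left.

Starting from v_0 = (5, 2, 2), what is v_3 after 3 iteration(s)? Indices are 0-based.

v_3 = (0, 4, 4)

v_0 = (5, 2, 2).
v_1 = A·v_0 = (6, 0, 3).
v_2 = A·v_1 = (5, 4, 2).
v_3 = A·v_2 = (0, 4, 4).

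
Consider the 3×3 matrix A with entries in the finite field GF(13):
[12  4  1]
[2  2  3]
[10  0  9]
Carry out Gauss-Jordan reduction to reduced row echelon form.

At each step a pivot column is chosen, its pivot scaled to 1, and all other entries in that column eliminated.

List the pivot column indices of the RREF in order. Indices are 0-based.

step 1: normalize row 0 (÷12) = (1, 9, 12)
  row 1: subtract 2×row0 = (0, 10, 5)
  row 2: subtract 10×row0 = (0, 1, 6)
step 2: normalize row 1 (÷10) = (0, 1, 7)
  row 0: subtract 9×row1 = (1, 0, 1)
  row 2: subtract 1×row1 = (0, 0, 12)
step 3: normalize row 2 (÷12) = (0, 0, 1)
  row 0: subtract 1×row2 = (1, 0, 0)
  row 1: subtract 7×row2 = (0, 1, 0)

pivot columns: 0, 1, 2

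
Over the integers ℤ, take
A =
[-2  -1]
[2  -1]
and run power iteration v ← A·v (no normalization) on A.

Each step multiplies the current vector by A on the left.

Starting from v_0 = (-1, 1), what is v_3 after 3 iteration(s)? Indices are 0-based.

v_3 = (-7, -3)

v_0 = (-1, 1).
v_1 = A·v_0 = (1, -3).
v_2 = A·v_1 = (1, 5).
v_3 = A·v_2 = (-7, -3).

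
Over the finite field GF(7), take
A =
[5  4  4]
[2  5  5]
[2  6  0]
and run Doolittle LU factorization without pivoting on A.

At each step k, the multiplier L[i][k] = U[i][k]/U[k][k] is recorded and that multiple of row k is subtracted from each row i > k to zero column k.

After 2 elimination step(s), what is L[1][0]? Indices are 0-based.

k=0: U[0][0]=5
  eliminate (1,0): mult=6, new row 1: (0, 2, 2); set L[1][0]=6
  eliminate (2,0): mult=6, new row 2: (0, 3, 4); set L[2][0]=6
k=1: U[1][1]=2
  eliminate (2,1): mult=5, new row 2: (0, 0, 1); set L[2][1]=5

L[1][0] = 6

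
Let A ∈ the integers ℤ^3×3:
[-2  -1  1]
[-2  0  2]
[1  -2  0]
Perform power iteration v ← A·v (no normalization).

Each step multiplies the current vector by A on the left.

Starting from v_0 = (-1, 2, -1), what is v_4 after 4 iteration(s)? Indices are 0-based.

v_0 = (-1, 2, -1).
v_1 = A·v_0 = (-1, 0, -5).
v_2 = A·v_1 = (-3, -8, -1).
v_3 = A·v_2 = (13, 4, 13).
v_4 = A·v_3 = (-17, 0, 5).

v_4 = (-17, 0, 5)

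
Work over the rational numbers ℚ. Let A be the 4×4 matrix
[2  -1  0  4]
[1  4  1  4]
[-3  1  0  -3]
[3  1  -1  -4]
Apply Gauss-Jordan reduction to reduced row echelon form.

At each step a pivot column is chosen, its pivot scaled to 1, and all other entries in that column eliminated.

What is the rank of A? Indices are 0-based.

rank = 4

step 1: normalize row 0 (÷2) = (1, -1/2, 0, 2)
  row 1: subtract 1×row0 = (0, 9/2, 1, 2)
  row 2: subtract -3×row0 = (0, -1/2, 0, 3)
  row 3: subtract 3×row0 = (0, 5/2, -1, -10)
step 2: normalize row 1 (÷9/2) = (0, 1, 2/9, 4/9)
  row 0: subtract -1/2×row1 = (1, 0, 1/9, 20/9)
  row 2: subtract -1/2×row1 = (0, 0, 1/9, 29/9)
  row 3: subtract 5/2×row1 = (0, 0, -14/9, -100/9)
step 3: normalize row 2 (÷1/9) = (0, 0, 1, 29)
  row 0: subtract 1/9×row2 = (1, 0, 0, -1)
  row 1: subtract 2/9×row2 = (0, 1, 0, -6)
  row 3: subtract -14/9×row2 = (0, 0, 0, 34)
step 4: normalize row 3 (÷34) = (0, 0, 0, 1)
  row 0: subtract -1×row3 = (1, 0, 0, 0)
  row 1: subtract -6×row3 = (0, 1, 0, 0)
  row 2: subtract 29×row3 = (0, 0, 1, 0)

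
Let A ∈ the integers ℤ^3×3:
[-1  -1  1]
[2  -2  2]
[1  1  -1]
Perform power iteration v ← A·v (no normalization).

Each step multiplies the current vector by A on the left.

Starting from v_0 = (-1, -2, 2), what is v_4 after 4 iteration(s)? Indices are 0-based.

v_0 = (-1, -2, 2).
v_1 = A·v_0 = (5, 6, -5).
v_2 = A·v_1 = (-16, -12, 16).
v_3 = A·v_2 = (44, 24, -44).
v_4 = A·v_3 = (-112, -48, 112).

v_4 = (-112, -48, 112)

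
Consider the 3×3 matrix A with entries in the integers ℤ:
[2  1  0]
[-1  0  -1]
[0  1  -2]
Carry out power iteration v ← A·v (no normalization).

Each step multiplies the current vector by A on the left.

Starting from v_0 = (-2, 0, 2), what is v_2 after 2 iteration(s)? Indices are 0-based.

v_2 = (-8, 8, 8)

v_0 = (-2, 0, 2).
v_1 = A·v_0 = (-4, 0, -4).
v_2 = A·v_1 = (-8, 8, 8).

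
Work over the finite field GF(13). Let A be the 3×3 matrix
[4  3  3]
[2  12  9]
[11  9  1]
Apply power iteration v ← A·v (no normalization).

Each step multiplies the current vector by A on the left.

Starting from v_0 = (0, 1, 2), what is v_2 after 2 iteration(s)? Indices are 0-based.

v_2 = (3, 9, 3)

v_0 = (0, 1, 2).
v_1 = A·v_0 = (9, 4, 11).
v_2 = A·v_1 = (3, 9, 3).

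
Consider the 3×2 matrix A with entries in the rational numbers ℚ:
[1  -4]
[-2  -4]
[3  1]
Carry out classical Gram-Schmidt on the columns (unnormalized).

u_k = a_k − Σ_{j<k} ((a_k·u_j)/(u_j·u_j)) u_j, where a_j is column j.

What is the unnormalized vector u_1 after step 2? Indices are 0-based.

Step 1: u_0 = a_0 = (1, -2, 3).
Step 2: u_1 = a_1 − (1/2)·u_0 = (-9/2, -3, -1/2).

u_1 = (-9/2, -3, -1/2)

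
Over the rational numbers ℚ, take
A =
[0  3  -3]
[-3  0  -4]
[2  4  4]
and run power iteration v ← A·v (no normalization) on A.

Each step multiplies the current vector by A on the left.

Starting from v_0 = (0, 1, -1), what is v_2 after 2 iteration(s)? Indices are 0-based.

v_2 = (12, -18, 28)

v_0 = (0, 1, -1).
v_1 = A·v_0 = (6, 4, 0).
v_2 = A·v_1 = (12, -18, 28).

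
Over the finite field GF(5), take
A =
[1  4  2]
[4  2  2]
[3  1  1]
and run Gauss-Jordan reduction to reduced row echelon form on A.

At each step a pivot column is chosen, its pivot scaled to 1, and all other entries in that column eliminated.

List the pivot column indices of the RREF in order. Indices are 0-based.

pivot columns: 0, 1, 2

step 1: normalize row 0 (÷1) = (1, 4, 2)
  row 1: subtract 4×row0 = (0, 1, 4)
  row 2: subtract 3×row0 = (0, 4, 0)
step 2: normalize row 1 (÷1) = (0, 1, 4)
  row 0: subtract 4×row1 = (1, 0, 1)
  row 2: subtract 4×row1 = (0, 0, 4)
step 3: normalize row 2 (÷4) = (0, 0, 1)
  row 0: subtract 1×row2 = (1, 0, 0)
  row 1: subtract 4×row2 = (0, 1, 0)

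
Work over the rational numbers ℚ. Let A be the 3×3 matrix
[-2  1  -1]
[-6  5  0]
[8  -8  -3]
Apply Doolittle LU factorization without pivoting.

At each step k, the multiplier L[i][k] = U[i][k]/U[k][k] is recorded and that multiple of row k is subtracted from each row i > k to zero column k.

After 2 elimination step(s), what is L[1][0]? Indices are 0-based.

L[1][0] = 3

k=0: U[0][0]=-2
  eliminate (1,0): mult=3, new row 1: (0, 2, 3); set L[1][0]=3
  eliminate (2,0): mult=-4, new row 2: (0, -4, -7); set L[2][0]=-4
k=1: U[1][1]=2
  eliminate (2,1): mult=-2, new row 2: (0, 0, -1); set L[2][1]=-2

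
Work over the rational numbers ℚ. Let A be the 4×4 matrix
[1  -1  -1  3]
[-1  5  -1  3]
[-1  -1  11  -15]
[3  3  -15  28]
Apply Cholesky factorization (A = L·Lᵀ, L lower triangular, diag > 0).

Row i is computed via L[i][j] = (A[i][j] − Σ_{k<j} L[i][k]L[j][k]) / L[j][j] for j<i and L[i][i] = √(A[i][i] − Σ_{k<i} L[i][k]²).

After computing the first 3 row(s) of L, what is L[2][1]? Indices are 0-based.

L[2][1] = -1

Step 1: L[0][0] = √(1) = 1.
  L[1][0] = (-1) / L[0][0] = -1.
Step 2: L[1][1] = √(4) = 2.
  L[2][0] = (-1) / L[0][0] = -1.
  L[2][1] = (-2) / L[1][1] = -1.
Step 3: L[2][2] = √(9) = 3.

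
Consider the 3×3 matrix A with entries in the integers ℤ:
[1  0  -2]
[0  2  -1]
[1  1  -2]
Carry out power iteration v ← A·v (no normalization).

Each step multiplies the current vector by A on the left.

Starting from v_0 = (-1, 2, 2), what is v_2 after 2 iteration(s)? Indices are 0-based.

v_0 = (-1, 2, 2).
v_1 = A·v_0 = (-5, 2, -3).
v_2 = A·v_1 = (1, 7, 3).

v_2 = (1, 7, 3)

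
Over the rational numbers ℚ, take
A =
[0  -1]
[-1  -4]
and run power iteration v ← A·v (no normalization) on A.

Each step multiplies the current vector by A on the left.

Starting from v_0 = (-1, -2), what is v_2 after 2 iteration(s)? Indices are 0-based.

v_0 = (-1, -2).
v_1 = A·v_0 = (2, 9).
v_2 = A·v_1 = (-9, -38).

v_2 = (-9, -38)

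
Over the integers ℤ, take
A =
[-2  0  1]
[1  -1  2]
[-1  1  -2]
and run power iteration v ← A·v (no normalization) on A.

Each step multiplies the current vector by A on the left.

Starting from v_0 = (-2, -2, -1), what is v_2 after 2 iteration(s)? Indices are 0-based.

v_0 = (-2, -2, -1).
v_1 = A·v_0 = (3, -2, 2).
v_2 = A·v_1 = (-4, 9, -9).

v_2 = (-4, 9, -9)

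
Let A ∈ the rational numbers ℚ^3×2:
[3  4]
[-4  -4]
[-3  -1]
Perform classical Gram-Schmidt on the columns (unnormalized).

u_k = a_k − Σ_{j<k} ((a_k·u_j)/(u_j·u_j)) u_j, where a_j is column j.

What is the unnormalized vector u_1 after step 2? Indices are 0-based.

Step 1: u_0 = a_0 = (3, -4, -3).
Step 2: u_1 = a_1 − (31/34)·u_0 = (43/34, -6/17, 59/34).

u_1 = (43/34, -6/17, 59/34)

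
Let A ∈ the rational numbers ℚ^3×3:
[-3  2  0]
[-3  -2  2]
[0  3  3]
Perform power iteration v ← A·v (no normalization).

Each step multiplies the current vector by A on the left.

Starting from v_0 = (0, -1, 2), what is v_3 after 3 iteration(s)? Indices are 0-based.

v_3 = (-54, 0, 81)

v_0 = (0, -1, 2).
v_1 = A·v_0 = (-2, 6, 3).
v_2 = A·v_1 = (18, 0, 27).
v_3 = A·v_2 = (-54, 0, 81).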